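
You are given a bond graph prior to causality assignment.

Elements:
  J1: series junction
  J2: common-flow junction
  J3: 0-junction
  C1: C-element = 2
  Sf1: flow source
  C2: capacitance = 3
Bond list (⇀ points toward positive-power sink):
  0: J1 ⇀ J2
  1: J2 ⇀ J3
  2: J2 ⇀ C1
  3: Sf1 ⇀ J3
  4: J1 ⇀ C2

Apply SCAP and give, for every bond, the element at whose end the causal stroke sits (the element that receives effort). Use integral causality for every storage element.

b0 →J2
b1 →J3
b2 →J2
b3 →Sf1
b4 →J1

b3 →Sf1  (Sf1 (Sf) sets flow on bond)
b1 →J3  (only one effort-in slot at J3)
b0 →J2  (common-f at J2 fixed by 1)
b2 →J2  (J2 flow already set via bond 1)
b4 →J1  (J1: bond 0 brought flow, rest push out)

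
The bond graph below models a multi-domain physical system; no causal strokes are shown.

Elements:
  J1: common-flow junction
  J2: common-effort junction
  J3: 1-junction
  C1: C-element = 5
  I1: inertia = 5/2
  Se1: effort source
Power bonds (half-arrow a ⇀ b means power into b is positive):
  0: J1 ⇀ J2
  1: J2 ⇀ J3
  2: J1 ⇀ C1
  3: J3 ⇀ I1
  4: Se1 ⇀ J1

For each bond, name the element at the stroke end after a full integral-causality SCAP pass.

β4 stroke at J1  (Se1: effort source, stroke at far end)
β2 stroke at J1  (C1 integral (e out))
β0 stroke at J2  (J1: last free bond brings flow in)
β1 stroke at J3  (common-e at J2 fixed by 0)
β3 stroke at I1  (only one flow-in slot at J3)

β0 stroke at J2
β1 stroke at J3
β2 stroke at J1
β3 stroke at I1
β4 stroke at J1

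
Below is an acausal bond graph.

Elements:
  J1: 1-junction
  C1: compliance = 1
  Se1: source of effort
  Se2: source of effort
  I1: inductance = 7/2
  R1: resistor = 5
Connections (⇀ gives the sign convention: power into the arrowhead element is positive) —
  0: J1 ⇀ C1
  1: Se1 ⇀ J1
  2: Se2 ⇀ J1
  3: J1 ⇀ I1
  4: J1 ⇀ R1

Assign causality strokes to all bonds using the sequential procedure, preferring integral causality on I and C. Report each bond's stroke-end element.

bond 1 stroke at J1  (Se1: effort source, stroke at far end)
bond 2 stroke at J1  (Se2 (Se) sets effort on bond)
bond 0 stroke at J1  (C1 integral (e out))
bond 3 stroke at I1  (I1 outputs flow p/I1)
bond 4 stroke at J1  (J1: bond 3 brought flow, rest push out)

bond 0 stroke→J1
bond 1 stroke→J1
bond 2 stroke→J1
bond 3 stroke→I1
bond 4 stroke→J1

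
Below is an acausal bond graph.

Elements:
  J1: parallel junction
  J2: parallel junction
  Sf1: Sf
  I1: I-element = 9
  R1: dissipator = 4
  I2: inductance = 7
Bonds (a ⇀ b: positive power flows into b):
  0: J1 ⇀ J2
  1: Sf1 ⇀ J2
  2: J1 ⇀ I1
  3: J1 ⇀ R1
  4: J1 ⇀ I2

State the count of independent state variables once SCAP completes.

2  (I1, I2 all integral)

β1 →Sf1  (Sf1 (Sf) sets flow on bond)
β0 →J2  (closing 0-jn rule on J2)
β2 →I1  (prefer integral on I1)
β4 →I2  (I2 outputs flow p/I2)
β3 →J1  (J1: last free bond brings effort in)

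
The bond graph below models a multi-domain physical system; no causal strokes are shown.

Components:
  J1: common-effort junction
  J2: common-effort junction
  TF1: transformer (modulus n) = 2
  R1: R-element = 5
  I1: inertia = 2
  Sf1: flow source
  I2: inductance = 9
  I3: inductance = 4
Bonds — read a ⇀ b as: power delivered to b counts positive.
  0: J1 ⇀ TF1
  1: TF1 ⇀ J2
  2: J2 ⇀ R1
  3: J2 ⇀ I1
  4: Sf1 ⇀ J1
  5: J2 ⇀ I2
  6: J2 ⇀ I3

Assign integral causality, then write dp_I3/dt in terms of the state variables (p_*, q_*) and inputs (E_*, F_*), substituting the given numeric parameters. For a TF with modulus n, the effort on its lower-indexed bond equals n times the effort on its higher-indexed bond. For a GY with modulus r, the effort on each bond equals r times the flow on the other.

dp_I3/dt = 10*F_Sf1 - 5*p_I1/2 - 5*p_I2/9 - 5*p_I3/4

bond 4 |Sf1  (Sf1 (Sf) sets flow on bond)
bond 0 |J1  (J1: last free bond brings effort in)
bond 1 |TF1  (TF1: transformer flips bond 0)
bond 3 |I1  (I1 outputs flow p/I1)
bond 5 |I2  (prefer integral on I2)
bond 6 |I3  (prefer integral on I3)
bond 2 |J2  (closing 0-jn rule on J2)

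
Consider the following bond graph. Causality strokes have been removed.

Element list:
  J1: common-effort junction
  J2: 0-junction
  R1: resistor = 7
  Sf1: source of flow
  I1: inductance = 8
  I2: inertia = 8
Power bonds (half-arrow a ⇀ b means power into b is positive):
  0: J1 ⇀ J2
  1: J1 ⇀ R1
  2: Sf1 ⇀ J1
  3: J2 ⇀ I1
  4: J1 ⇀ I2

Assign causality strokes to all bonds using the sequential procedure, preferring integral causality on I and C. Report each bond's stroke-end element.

β0 →J2
β1 →J1
β2 →Sf1
β3 →I1
β4 →I2

bond 2 stroke at Sf1  (Sf1 fixes flow; stroke at Sf1)
bond 3 stroke at I1  (prefer integral on I1)
bond 0 stroke at J2  (J2 needs exactly one e-in)
bond 4 stroke at I2  (I2: I, integral causality)
bond 1 stroke at J1  (J1 needs exactly one e-in)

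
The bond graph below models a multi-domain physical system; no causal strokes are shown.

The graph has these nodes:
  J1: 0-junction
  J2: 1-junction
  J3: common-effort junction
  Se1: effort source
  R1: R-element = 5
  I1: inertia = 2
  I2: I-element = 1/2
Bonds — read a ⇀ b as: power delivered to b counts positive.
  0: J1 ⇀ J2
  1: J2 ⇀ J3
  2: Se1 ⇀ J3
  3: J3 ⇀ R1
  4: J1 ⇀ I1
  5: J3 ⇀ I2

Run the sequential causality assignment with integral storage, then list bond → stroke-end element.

β2 stroke at J3  (Se1 fixes effort; stroke away)
β1 stroke at J2  (common-e at J3 fixed by 2)
β3 stroke at R1  (J3 effort already set via bond 2)
β5 stroke at I2  (J3 effort already set via bond 2)
β0 stroke at J1  (J2: last free bond brings flow in)
β4 stroke at I1  (common-e at J1 fixed by 0)

#0 stroke at J1
#1 stroke at J2
#2 stroke at J3
#3 stroke at R1
#4 stroke at I1
#5 stroke at I2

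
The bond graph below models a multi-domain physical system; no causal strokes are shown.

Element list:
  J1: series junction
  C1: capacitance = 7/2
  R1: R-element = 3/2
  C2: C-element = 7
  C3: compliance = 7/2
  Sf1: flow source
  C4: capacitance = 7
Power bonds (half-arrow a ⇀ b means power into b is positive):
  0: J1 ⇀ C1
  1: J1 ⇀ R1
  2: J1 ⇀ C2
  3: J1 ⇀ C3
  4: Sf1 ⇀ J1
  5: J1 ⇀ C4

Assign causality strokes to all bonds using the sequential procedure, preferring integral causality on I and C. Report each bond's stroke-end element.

b0 |J1
b1 |J1
b2 |J1
b3 |J1
b4 |Sf1
b5 |J1

β4 →Sf1  (Sf1 (Sf) sets flow on bond)
β0 →J1  (J1: bond 4 brought flow, rest push out)
β1 →J1  (common-f at J1 fixed by 4)
β2 →J1  (J1: bond 4 brought flow, rest push out)
β3 →J1  (1-jn J1 has f-setter on 4)
β5 →J1  (common-f at J1 fixed by 4)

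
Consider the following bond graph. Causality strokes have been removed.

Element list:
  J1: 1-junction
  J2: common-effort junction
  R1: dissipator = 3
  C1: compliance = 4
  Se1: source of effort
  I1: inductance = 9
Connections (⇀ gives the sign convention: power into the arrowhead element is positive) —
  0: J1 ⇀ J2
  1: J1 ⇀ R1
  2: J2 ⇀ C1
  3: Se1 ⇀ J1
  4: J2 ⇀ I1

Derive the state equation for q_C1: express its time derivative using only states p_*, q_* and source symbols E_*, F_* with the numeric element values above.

dq_C1/dt = E_Se1/3 - p_I1/9 - q_C1/12

b3 stroke at J1  (Se1 fixes effort; stroke away)
b2 stroke at J2  (C1: C, integral causality)
b0 stroke at J1  (J2 effort already set via bond 2)
b4 stroke at I1  (J2 effort already set via bond 2)
b1 stroke at R1  (only one flow-in slot at J1)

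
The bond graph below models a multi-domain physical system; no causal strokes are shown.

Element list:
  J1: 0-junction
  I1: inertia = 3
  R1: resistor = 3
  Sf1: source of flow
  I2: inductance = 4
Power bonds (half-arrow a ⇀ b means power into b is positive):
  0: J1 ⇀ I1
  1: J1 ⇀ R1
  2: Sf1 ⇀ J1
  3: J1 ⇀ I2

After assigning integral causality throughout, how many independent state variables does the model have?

bond 2 →Sf1  (Sf1 (Sf) sets flow on bond)
bond 0 →I1  (prefer integral on I1)
bond 3 →I2  (I2 integral (f out))
bond 1 →J1  (only one effort-in slot at J1)

2  (I1, I2 all integral)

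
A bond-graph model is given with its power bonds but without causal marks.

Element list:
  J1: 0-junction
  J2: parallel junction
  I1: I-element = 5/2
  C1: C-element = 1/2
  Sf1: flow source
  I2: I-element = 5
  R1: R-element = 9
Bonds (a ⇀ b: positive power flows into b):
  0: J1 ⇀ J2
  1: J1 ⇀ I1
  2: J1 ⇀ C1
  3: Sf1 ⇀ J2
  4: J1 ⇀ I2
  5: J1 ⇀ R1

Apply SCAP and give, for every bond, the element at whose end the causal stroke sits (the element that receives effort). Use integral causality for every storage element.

#0 |J2
#1 |I1
#2 |J1
#3 |Sf1
#4 |I2
#5 |R1

#3 →Sf1  (Sf1 (Sf) sets flow on bond)
#0 →J2  (J2: last free bond brings effort in)
#1 →I1  (I1 integral (f out))
#2 →J1  (C1: C, integral causality)
#4 →I2  (J1 effort already set via bond 2)
#5 →R1  (J1 effort already set via bond 2)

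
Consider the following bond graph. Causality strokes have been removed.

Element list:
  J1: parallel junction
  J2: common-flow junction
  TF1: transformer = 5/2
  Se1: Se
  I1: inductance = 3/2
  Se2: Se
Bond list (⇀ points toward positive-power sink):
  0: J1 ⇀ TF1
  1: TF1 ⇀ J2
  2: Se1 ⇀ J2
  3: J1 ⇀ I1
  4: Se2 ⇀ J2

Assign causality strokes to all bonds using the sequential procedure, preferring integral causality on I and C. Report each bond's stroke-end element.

bond 2 stroke at J2  (source Se1 imposes e)
bond 4 stroke at J2  (source Se2 imposes e)
bond 1 stroke at TF1  (only one flow-in slot at J2)
bond 0 stroke at J1  (TF1 one-in-one-out from 1)
bond 3 stroke at I1  (J1: bond 0 brought effort, rest push out)

bond 0 stroke at J1
bond 1 stroke at TF1
bond 2 stroke at J2
bond 3 stroke at I1
bond 4 stroke at J2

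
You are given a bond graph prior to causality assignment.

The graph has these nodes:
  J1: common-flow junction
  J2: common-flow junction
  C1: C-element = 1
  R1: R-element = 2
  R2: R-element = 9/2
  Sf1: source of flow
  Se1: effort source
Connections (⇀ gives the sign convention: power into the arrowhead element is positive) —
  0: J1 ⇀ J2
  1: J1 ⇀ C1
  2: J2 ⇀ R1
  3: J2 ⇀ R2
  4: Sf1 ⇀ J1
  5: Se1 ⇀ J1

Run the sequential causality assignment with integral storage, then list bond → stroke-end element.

β0 stroke at J1
β1 stroke at J1
β2 stroke at J2
β3 stroke at J2
β4 stroke at Sf1
β5 stroke at J1

β4 stroke→Sf1  (Sf1 (Sf) sets flow on bond)
β5 stroke→J1  (Se1 (Se) sets effort on bond)
β0 stroke→J1  (J1: bond 4 brought flow, rest push out)
β1 stroke→J1  (J1: bond 4 brought flow, rest push out)
β2 stroke→J2  (common-f at J2 fixed by 0)
β3 stroke→J2  (J2: bond 0 brought flow, rest push out)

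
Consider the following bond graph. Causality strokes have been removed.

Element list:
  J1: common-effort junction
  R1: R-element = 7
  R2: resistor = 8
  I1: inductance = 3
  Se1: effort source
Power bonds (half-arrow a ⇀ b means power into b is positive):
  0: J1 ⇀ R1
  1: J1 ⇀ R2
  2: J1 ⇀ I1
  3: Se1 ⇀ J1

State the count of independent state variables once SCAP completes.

β3 stroke at J1  (source Se1 imposes e)
β0 stroke at R1  (J1 effort already set via bond 3)
β1 stroke at R2  (common-e at J1 fixed by 3)
β2 stroke at I1  (common-e at J1 fixed by 3)

1  (I1 all integral)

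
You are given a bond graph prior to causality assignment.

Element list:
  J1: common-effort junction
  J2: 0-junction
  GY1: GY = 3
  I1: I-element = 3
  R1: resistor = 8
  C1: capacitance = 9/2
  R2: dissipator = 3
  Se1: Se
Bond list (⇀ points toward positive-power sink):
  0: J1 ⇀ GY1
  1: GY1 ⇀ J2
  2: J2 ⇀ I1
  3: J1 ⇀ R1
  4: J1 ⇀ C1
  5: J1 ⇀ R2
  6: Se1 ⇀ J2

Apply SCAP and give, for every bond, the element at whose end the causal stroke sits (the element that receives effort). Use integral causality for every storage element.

#0 stroke at GY1
#1 stroke at GY1
#2 stroke at I1
#3 stroke at R1
#4 stroke at J1
#5 stroke at R2
#6 stroke at J2

β6 →J2  (source Se1 imposes e)
β1 →GY1  (0-jn J2 has e-setter on 6)
β2 →I1  (common-e at J2 fixed by 6)
β0 →GY1  (GY1: gyrator matches bond 1)
β4 →J1  (C1 outputs effort q/C1)
β3 →R1  (common-e at J1 fixed by 4)
β5 →R2  (common-e at J1 fixed by 4)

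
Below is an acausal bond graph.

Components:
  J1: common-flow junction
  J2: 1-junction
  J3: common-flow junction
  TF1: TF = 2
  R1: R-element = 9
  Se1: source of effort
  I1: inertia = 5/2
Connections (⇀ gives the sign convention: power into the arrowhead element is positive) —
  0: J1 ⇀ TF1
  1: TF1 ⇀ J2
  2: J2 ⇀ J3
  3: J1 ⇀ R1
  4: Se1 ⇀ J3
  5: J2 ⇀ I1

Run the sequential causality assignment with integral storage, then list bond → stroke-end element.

#4 stroke→J3  (Se1 (Se) sets effort on bond)
#2 stroke→J2  (only one flow-in slot at J3)
#5 stroke→I1  (prefer integral on I1)
#1 stroke→J2  (J2 flow already set via bond 5)
#0 stroke→TF1  (TF1 one-in-one-out from 1)
#3 stroke→J1  (J1 flow already set via bond 0)

β0 →TF1
β1 →J2
β2 →J2
β3 →J1
β4 →J3
β5 →I1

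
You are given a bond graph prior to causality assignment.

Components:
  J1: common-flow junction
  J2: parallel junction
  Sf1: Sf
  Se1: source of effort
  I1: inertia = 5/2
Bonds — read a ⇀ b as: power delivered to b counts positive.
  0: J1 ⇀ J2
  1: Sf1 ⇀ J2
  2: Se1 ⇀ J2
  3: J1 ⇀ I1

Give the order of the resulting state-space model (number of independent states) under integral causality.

1  (I1 all integral)

bond 1 |Sf1  (Sf1 (Sf) sets flow on bond)
bond 2 |J2  (Se1 fixes effort; stroke away)
bond 0 |J1  (J2 effort already set via bond 2)
bond 3 |I1  (J1 needs exactly one f-in)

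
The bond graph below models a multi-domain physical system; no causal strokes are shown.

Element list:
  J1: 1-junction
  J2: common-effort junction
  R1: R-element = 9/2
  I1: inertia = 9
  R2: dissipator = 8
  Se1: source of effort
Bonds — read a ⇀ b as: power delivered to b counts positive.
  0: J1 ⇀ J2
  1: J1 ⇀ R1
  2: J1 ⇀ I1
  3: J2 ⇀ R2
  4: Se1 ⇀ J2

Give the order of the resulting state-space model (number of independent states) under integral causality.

1  (I1 all integral)

b4 |J2  (Se1 (Se) sets effort on bond)
b0 |J1  (common-e at J2 fixed by 4)
b3 |R2  (J2 effort already set via bond 4)
b2 |I1  (I1: I, integral causality)
b1 |J1  (J1 flow already set via bond 2)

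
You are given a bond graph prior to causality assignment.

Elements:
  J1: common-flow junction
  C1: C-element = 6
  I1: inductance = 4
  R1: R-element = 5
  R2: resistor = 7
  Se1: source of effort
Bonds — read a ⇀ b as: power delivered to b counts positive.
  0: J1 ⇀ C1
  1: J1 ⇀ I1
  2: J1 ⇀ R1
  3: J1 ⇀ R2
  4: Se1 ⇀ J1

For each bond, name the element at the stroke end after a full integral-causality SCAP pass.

b0 stroke at J1
b1 stroke at I1
b2 stroke at J1
b3 stroke at J1
b4 stroke at J1

#4 stroke→J1  (Se1: effort source, stroke at far end)
#0 stroke→J1  (C1: C, integral causality)
#1 stroke→I1  (I1 integral (f out))
#2 stroke→J1  (J1: bond 1 brought flow, rest push out)
#3 stroke→J1  (J1: bond 1 brought flow, rest push out)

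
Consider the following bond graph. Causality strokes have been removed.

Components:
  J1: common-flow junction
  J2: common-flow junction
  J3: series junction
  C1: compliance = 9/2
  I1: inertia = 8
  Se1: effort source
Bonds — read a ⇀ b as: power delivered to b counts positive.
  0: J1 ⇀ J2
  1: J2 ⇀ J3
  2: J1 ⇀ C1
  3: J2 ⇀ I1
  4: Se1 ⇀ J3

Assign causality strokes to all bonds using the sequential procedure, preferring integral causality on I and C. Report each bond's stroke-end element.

β4 →J3  (source Se1 imposes e)
β1 →J2  (only one flow-in slot at J3)
β2 →J1  (C1 integral (e out))
β0 →J2  (J1: last free bond brings flow in)
β3 →I1  (only one flow-in slot at J2)

β0 stroke→J2
β1 stroke→J2
β2 stroke→J1
β3 stroke→I1
β4 stroke→J3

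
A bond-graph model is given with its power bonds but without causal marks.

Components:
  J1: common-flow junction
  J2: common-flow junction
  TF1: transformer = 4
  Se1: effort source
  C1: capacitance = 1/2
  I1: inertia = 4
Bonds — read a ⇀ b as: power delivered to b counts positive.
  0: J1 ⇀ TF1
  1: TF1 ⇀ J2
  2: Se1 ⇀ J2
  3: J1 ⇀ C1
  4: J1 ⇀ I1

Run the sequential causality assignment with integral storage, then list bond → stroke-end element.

bond 0 →J1
bond 1 →TF1
bond 2 →J2
bond 3 →J1
bond 4 →I1

#2 stroke→J2  (source Se1 imposes e)
#1 stroke→TF1  (closing 1-jn rule on J2)
#0 stroke→J1  (TF1: transformer flips bond 1)
#3 stroke→J1  (C1 integral (e out))
#4 stroke→I1  (only one flow-in slot at J1)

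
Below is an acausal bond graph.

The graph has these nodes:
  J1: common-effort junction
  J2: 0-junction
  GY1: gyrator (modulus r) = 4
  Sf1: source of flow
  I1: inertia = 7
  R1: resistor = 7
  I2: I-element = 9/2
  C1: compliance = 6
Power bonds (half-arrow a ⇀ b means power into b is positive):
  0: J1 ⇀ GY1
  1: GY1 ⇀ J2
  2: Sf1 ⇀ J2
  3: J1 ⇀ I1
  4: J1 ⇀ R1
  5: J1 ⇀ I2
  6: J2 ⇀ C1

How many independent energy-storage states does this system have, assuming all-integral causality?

bond 2 |Sf1  (Sf1: flow source, stroke at near end)
bond 3 |I1  (I1: I, integral causality)
bond 5 |I2  (I2 outputs flow p/I2)
bond 6 |J2  (prefer integral on C1)
bond 1 |GY1  (J2 effort already set via bond 6)
bond 0 |GY1  (GY1 both-in/both-out from 1)
bond 4 |J1  (closing 0-jn rule on J1)

3  (C1, I1, I2 all integral)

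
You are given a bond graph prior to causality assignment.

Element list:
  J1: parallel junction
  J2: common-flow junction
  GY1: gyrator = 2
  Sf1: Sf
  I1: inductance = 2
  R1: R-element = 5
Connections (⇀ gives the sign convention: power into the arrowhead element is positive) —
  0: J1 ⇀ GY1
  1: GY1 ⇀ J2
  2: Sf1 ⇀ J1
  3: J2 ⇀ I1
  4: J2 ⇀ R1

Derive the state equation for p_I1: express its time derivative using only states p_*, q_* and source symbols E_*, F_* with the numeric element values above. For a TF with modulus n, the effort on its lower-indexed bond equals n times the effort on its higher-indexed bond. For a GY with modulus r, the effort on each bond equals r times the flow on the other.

β2 →Sf1  (Sf1 (Sf) sets flow on bond)
β0 →J1  (J1: last free bond brings effort in)
β1 →J2  (GY1 both-in/both-out from 0)
β3 →I1  (prefer integral on I1)
β4 →J2  (J2 flow already set via bond 3)

dp_I1/dt = 2*F_Sf1 - 5*p_I1/2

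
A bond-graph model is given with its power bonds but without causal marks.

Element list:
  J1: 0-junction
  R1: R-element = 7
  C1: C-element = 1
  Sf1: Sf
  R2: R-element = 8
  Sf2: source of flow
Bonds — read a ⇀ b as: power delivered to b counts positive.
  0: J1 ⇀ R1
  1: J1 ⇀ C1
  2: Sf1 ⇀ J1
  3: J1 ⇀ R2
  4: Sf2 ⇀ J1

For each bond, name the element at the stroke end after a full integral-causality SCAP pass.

b2 →Sf1  (Sf1: flow source, stroke at near end)
b4 →Sf2  (Sf2 fixes flow; stroke at Sf2)
b1 →J1  (C1 integral (e out))
b0 →R1  (0-jn J1 has e-setter on 1)
b3 →R2  (common-e at J1 fixed by 1)

bond 0 |R1
bond 1 |J1
bond 2 |Sf1
bond 3 |R2
bond 4 |Sf2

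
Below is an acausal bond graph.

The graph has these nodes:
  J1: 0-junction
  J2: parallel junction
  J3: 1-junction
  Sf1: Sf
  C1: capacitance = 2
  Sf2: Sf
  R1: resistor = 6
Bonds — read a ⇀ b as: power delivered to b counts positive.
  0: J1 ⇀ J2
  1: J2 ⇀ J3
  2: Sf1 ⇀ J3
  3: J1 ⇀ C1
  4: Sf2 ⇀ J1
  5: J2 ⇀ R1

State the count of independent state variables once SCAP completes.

bond 2 stroke→Sf1  (Sf1: flow source, stroke at near end)
bond 4 stroke→Sf2  (source Sf2 imposes f)
bond 1 stroke→J3  (J3 flow already set via bond 2)
bond 3 stroke→J1  (C1 integral (e out))
bond 0 stroke→J2  (0-jn J1 has e-setter on 3)
bond 5 stroke→R1  (J2: bond 0 brought effort, rest push out)

1  (C1 all integral)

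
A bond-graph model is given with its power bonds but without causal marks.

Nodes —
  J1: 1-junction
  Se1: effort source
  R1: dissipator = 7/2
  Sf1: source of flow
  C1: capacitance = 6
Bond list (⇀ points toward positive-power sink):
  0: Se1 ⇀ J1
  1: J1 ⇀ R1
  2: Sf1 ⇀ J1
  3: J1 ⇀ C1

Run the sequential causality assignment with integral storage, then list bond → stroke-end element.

bond 0 →J1
bond 1 →J1
bond 2 →Sf1
bond 3 →J1

β0 |J1  (source Se1 imposes e)
β2 |Sf1  (Sf1: flow source, stroke at near end)
β1 |J1  (J1 flow already set via bond 2)
β3 |J1  (J1: bond 2 brought flow, rest push out)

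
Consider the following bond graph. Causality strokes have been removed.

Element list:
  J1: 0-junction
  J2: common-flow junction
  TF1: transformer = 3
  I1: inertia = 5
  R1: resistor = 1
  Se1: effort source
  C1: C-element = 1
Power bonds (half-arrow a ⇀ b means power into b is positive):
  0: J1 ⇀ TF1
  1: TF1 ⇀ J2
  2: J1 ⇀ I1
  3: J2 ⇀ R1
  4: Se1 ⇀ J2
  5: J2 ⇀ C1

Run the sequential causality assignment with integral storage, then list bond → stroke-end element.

bond 0 stroke→J1
bond 1 stroke→TF1
bond 2 stroke→I1
bond 3 stroke→J2
bond 4 stroke→J2
bond 5 stroke→J2

#4 stroke→J2  (Se1 (Se) sets effort on bond)
#2 stroke→I1  (I1 outputs flow p/I1)
#0 stroke→J1  (closing 0-jn rule on J1)
#1 stroke→TF1  (TF1 one-in-one-out from 0)
#3 stroke→J2  (J2: bond 1 brought flow, rest push out)
#5 stroke→J2  (1-jn J2 has f-setter on 1)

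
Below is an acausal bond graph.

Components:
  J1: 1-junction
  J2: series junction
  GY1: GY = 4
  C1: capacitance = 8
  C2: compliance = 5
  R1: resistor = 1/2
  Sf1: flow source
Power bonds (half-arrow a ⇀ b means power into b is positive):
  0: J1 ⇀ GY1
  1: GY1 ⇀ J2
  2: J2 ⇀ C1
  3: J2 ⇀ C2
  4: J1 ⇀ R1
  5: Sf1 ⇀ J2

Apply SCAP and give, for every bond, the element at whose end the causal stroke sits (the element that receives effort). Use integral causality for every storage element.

b5 |Sf1  (Sf1 fixes flow; stroke at Sf1)
b1 |J2  (common-f at J2 fixed by 5)
b2 |J2  (1-jn J2 has f-setter on 5)
b3 |J2  (J2 flow already set via bond 5)
b0 |J1  (through GY1, causality inverts; strokes same side of GY1)
b4 |R1  (J1: last free bond brings flow in)

β0 stroke→J1
β1 stroke→J2
β2 stroke→J2
β3 stroke→J2
β4 stroke→R1
β5 stroke→Sf1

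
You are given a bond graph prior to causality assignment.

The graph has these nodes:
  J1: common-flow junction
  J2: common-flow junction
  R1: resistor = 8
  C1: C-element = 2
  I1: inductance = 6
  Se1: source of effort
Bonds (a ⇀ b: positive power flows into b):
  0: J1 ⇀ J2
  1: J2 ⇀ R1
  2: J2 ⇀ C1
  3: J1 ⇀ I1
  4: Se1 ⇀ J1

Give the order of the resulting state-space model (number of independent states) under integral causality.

bond 4 |J1  (Se1: effort source, stroke at far end)
bond 2 |J2  (C1 outputs effort q/C1)
bond 3 |I1  (I1 outputs flow p/I1)
bond 0 |J1  (J1: bond 3 brought flow, rest push out)
bond 1 |J2  (J2: bond 0 brought flow, rest push out)

2  (C1, I1 all integral)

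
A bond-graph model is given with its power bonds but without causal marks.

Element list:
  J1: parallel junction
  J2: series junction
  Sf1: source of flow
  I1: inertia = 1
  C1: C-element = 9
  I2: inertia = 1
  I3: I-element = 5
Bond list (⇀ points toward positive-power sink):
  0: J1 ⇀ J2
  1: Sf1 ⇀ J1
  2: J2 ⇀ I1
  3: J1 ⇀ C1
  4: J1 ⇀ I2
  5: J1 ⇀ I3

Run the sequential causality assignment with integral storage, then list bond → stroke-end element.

bond 1 stroke→Sf1  (Sf1: flow source, stroke at near end)
bond 2 stroke→I1  (prefer integral on I1)
bond 0 stroke→J2  (J2 flow already set via bond 2)
bond 3 stroke→J1  (C1: C, integral causality)
bond 4 stroke→I2  (J1: bond 3 brought effort, rest push out)
bond 5 stroke→I3  (common-e at J1 fixed by 3)

#0 →J2
#1 →Sf1
#2 →I1
#3 →J1
#4 →I2
#5 →I3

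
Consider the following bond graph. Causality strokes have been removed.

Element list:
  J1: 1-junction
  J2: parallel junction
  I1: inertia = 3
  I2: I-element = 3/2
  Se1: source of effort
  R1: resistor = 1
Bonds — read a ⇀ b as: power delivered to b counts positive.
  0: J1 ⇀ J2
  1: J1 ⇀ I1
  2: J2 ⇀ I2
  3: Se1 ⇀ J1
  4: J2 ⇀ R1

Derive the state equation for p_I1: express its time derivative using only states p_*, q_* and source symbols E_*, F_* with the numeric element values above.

β3 stroke→J1  (Se1 (Se) sets effort on bond)
β1 stroke→I1  (I1: I, integral causality)
β0 stroke→J1  (J1: bond 1 brought flow, rest push out)
β2 stroke→I2  (I2: I, integral causality)
β4 stroke→J2  (only one effort-in slot at J2)

dp_I1/dt = E_Se1 - p_I1/3 + 2*p_I2/3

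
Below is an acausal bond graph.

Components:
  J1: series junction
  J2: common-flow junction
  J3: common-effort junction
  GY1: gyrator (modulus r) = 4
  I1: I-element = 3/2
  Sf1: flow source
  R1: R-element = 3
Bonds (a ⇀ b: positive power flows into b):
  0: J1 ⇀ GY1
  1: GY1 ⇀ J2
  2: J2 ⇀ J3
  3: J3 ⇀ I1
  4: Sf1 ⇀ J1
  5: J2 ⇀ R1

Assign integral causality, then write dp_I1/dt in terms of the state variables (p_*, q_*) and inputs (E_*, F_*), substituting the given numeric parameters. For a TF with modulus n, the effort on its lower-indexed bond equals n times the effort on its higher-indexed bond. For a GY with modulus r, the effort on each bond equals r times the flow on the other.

β4 stroke at Sf1  (source Sf1 imposes f)
β0 stroke at J1  (common-f at J1 fixed by 4)
β1 stroke at J2  (through GY1, causality inverts; strokes same side of GY1)
β3 stroke at I1  (prefer integral on I1)
β2 stroke at J3  (closing 0-jn rule on J3)
β5 stroke at J2  (J2 flow already set via bond 2)

dp_I1/dt = 4*F_Sf1 - 2*p_I1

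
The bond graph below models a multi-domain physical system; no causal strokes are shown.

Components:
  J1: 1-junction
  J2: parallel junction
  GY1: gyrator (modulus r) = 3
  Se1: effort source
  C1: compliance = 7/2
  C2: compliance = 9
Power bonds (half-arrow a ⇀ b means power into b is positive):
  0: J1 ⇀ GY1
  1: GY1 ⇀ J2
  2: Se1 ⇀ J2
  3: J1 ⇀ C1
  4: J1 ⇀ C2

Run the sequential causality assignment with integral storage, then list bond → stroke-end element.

#0 →GY1
#1 →GY1
#2 →J2
#3 →J1
#4 →J1

bond 2 stroke→J2  (source Se1 imposes e)
bond 1 stroke→GY1  (J2 effort already set via bond 2)
bond 0 stroke→GY1  (GY1 both-in/both-out from 1)
bond 3 stroke→J1  (J1: bond 0 brought flow, rest push out)
bond 4 stroke→J1  (J1: bond 0 brought flow, rest push out)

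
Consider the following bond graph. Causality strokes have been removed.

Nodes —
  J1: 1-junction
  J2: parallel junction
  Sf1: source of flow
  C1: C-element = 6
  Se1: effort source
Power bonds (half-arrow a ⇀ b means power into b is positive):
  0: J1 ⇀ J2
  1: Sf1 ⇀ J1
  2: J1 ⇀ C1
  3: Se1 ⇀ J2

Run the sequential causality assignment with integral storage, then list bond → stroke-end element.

b0 stroke at J1
b1 stroke at Sf1
b2 stroke at J1
b3 stroke at J2

bond 1 →Sf1  (Sf1 fixes flow; stroke at Sf1)
bond 3 →J2  (Se1 (Se) sets effort on bond)
bond 0 →J1  (J1: bond 1 brought flow, rest push out)
bond 2 →J1  (1-jn J1 has f-setter on 1)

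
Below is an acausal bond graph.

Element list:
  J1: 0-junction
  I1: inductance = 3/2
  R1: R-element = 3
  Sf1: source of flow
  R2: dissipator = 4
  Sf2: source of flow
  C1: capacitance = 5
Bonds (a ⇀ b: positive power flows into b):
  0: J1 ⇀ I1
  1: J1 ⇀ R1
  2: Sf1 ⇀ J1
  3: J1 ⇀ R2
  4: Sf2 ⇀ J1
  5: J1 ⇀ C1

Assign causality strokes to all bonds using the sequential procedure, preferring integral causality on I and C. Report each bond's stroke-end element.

bond 2 stroke at Sf1  (Sf1 (Sf) sets flow on bond)
bond 4 stroke at Sf2  (source Sf2 imposes f)
bond 0 stroke at I1  (I1 outputs flow p/I1)
bond 5 stroke at J1  (C1 integral (e out))
bond 1 stroke at R1  (J1 effort already set via bond 5)
bond 3 stroke at R2  (0-jn J1 has e-setter on 5)

bond 0 |I1
bond 1 |R1
bond 2 |Sf1
bond 3 |R2
bond 4 |Sf2
bond 5 |J1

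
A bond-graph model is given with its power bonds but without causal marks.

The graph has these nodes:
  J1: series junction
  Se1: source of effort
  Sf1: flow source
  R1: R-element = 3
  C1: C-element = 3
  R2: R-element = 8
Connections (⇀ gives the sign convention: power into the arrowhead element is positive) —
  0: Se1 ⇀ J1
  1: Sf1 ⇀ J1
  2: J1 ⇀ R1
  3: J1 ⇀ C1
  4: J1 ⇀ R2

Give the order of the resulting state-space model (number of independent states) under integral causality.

1  (C1 all integral)

bond 0 stroke at J1  (Se1: effort source, stroke at far end)
bond 1 stroke at Sf1  (source Sf1 imposes f)
bond 2 stroke at J1  (J1 flow already set via bond 1)
bond 3 stroke at J1  (common-f at J1 fixed by 1)
bond 4 stroke at J1  (1-jn J1 has f-setter on 1)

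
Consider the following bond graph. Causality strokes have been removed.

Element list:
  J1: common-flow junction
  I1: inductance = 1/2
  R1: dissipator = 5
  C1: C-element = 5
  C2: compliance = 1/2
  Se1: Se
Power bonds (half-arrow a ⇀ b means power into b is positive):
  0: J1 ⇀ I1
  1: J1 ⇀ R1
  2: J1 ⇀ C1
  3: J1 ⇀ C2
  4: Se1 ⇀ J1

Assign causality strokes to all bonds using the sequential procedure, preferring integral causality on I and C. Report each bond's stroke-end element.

β4 →J1  (Se1: effort source, stroke at far end)
β0 →I1  (I1 integral (f out))
β1 →J1  (J1 flow already set via bond 0)
β2 →J1  (J1 flow already set via bond 0)
β3 →J1  (common-f at J1 fixed by 0)

β0 |I1
β1 |J1
β2 |J1
β3 |J1
β4 |J1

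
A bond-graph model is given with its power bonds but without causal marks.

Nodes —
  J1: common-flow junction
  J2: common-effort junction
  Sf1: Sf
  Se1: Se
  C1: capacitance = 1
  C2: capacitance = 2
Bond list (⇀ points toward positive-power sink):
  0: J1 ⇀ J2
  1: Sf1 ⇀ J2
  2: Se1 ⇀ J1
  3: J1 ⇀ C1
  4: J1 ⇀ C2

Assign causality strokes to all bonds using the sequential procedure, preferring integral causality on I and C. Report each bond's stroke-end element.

b0 |J2
b1 |Sf1
b2 |J1
b3 |J1
b4 |J1

bond 1 |Sf1  (source Sf1 imposes f)
bond 2 |J1  (source Se1 imposes e)
bond 0 |J2  (closing 0-jn rule on J2)
bond 3 |J1  (1-jn J1 has f-setter on 0)
bond 4 |J1  (1-jn J1 has f-setter on 0)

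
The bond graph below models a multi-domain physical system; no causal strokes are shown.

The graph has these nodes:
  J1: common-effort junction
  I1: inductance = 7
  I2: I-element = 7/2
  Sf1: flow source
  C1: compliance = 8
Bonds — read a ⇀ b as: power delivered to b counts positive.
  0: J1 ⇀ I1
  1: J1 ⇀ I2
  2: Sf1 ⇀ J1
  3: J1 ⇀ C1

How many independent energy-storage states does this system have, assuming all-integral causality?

bond 2 →Sf1  (Sf1 fixes flow; stroke at Sf1)
bond 0 →I1  (I1 outputs flow p/I1)
bond 1 →I2  (prefer integral on I2)
bond 3 →J1  (J1 needs exactly one e-in)

3  (C1, I1, I2 all integral)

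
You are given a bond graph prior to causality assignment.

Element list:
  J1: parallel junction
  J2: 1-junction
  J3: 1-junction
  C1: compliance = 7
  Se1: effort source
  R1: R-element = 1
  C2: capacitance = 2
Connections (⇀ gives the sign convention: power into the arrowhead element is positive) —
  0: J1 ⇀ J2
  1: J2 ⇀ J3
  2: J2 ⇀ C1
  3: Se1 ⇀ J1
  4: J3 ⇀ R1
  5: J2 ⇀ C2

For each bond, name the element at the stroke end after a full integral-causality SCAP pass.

β0 |J2
β1 |J3
β2 |J2
β3 |J1
β4 |R1
β5 |J2

β3 stroke at J1  (source Se1 imposes e)
β0 stroke at J2  (J1 effort already set via bond 3)
β2 stroke at J2  (C1: C, integral causality)
β5 stroke at J2  (prefer integral on C2)
β1 stroke at J3  (J2: last free bond brings flow in)
β4 stroke at R1  (J3: last free bond brings flow in)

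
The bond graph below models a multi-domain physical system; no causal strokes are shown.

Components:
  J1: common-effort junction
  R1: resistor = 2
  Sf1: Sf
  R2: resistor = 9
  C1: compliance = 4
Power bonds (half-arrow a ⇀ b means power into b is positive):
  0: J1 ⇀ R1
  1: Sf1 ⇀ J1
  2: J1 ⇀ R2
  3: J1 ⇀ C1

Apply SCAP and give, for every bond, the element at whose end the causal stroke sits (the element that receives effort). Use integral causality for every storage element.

#1 stroke→Sf1  (source Sf1 imposes f)
#3 stroke→J1  (C1 outputs effort q/C1)
#0 stroke→R1  (common-e at J1 fixed by 3)
#2 stroke→R2  (J1: bond 3 brought effort, rest push out)

#0 stroke→R1
#1 stroke→Sf1
#2 stroke→R2
#3 stroke→J1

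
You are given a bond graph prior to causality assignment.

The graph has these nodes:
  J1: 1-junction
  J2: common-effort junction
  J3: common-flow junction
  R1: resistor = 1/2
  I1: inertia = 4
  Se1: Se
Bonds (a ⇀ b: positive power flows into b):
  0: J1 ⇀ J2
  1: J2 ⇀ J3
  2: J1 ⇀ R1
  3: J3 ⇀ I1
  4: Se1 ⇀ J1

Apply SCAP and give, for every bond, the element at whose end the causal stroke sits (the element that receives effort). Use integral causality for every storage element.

bond 0 stroke→J2
bond 1 stroke→J3
bond 2 stroke→J1
bond 3 stroke→I1
bond 4 stroke→J1

#4 →J1  (Se1 fixes effort; stroke away)
#3 →I1  (prefer integral on I1)
#1 →J3  (1-jn J3 has f-setter on 3)
#0 →J2  (only one effort-in slot at J2)
#2 →J1  (common-f at J1 fixed by 0)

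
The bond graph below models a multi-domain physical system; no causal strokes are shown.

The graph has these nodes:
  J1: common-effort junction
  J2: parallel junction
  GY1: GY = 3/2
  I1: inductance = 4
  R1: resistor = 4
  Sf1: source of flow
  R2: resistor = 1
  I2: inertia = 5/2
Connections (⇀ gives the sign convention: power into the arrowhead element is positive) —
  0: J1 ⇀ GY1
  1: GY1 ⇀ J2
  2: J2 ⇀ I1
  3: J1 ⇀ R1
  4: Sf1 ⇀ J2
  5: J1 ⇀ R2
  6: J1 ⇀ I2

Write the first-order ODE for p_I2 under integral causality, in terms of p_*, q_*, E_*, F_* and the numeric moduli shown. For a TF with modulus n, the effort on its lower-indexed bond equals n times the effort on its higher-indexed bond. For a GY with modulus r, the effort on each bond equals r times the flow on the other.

dp_I2/dt = -3*F_Sf1/2 + 3*p_I1/8

bond 4 stroke at Sf1  (Sf1: flow source, stroke at near end)
bond 2 stroke at I1  (I1 integral (f out))
bond 1 stroke at J2  (closing 0-jn rule on J2)
bond 0 stroke at J1  (through GY1, causality inverts; strokes same side of GY1)
bond 3 stroke at R1  (J1 effort already set via bond 0)
bond 5 stroke at R2  (0-jn J1 has e-setter on 0)
bond 6 stroke at I2  (J1 effort already set via bond 0)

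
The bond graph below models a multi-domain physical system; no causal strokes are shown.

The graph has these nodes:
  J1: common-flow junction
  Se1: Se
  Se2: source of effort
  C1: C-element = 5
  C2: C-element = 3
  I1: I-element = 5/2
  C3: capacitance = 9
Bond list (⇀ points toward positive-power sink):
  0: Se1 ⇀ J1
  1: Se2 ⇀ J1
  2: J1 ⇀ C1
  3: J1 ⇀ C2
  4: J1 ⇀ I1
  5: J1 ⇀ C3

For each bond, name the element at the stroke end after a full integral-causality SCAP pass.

#0 stroke at J1
#1 stroke at J1
#2 stroke at J1
#3 stroke at J1
#4 stroke at I1
#5 stroke at J1

b0 stroke→J1  (source Se1 imposes e)
b1 stroke→J1  (Se2 fixes effort; stroke away)
b2 stroke→J1  (C1 integral (e out))
b3 stroke→J1  (C2 integral (e out))
b4 stroke→I1  (I1: I, integral causality)
b5 stroke→J1  (J1 flow already set via bond 4)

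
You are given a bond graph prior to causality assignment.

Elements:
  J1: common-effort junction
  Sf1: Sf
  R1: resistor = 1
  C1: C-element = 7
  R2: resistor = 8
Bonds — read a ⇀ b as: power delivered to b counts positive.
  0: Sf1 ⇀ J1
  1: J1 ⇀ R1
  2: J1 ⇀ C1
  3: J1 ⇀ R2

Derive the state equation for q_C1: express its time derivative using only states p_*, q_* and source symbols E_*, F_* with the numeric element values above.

#0 |Sf1  (source Sf1 imposes f)
#2 |J1  (C1 outputs effort q/C1)
#1 |R1  (J1 effort already set via bond 2)
#3 |R2  (J1: bond 2 brought effort, rest push out)

dq_C1/dt = F_Sf1 - 9*q_C1/56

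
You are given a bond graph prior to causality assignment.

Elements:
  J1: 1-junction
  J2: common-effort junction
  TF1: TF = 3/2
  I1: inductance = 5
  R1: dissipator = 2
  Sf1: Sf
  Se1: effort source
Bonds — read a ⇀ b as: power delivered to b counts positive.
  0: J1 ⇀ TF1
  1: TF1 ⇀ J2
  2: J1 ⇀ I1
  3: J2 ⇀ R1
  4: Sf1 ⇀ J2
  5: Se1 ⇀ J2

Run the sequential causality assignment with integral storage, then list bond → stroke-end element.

bond 4 stroke at Sf1  (Sf1 fixes flow; stroke at Sf1)
bond 5 stroke at J2  (source Se1 imposes e)
bond 1 stroke at TF1  (J2: bond 5 brought effort, rest push out)
bond 3 stroke at R1  (0-jn J2 has e-setter on 5)
bond 0 stroke at J1  (TF1: transformer flips bond 1)
bond 2 stroke at I1  (J1: last free bond brings flow in)

b0 stroke at J1
b1 stroke at TF1
b2 stroke at I1
b3 stroke at R1
b4 stroke at Sf1
b5 stroke at J2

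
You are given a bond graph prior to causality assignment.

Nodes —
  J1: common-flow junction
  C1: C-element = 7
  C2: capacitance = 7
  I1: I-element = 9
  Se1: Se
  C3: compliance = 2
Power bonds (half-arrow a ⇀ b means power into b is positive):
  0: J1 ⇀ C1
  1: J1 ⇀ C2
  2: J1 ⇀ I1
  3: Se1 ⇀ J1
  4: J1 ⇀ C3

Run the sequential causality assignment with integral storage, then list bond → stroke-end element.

#3 stroke at J1  (Se1 fixes effort; stroke away)
#0 stroke at J1  (C1: C, integral causality)
#1 stroke at J1  (prefer integral on C2)
#2 stroke at I1  (I1 outputs flow p/I1)
#4 stroke at J1  (J1 flow already set via bond 2)

#0 →J1
#1 →J1
#2 →I1
#3 →J1
#4 →J1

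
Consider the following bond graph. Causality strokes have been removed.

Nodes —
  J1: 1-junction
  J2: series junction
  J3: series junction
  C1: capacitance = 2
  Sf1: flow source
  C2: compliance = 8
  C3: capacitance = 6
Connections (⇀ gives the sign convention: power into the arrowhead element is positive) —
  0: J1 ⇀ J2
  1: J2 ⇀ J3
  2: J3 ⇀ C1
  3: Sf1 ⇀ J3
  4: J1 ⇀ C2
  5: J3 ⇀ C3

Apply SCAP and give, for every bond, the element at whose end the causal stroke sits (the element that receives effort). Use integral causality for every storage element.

b3 |Sf1  (Sf1: flow source, stroke at near end)
b1 |J3  (common-f at J3 fixed by 3)
b2 |J3  (common-f at J3 fixed by 3)
b5 |J3  (J3: bond 3 brought flow, rest push out)
b0 |J2  (1-jn J2 has f-setter on 1)
b4 |J1  (common-f at J1 fixed by 0)

#0 |J2
#1 |J3
#2 |J3
#3 |Sf1
#4 |J1
#5 |J3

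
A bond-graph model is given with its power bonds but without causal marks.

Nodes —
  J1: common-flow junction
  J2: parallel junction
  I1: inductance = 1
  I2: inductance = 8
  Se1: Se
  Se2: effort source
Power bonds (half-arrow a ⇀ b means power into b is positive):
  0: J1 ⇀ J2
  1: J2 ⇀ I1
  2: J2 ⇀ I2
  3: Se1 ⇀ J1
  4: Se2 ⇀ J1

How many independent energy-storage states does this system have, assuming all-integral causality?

β3 →J1  (source Se1 imposes e)
β4 →J1  (Se2: effort source, stroke at far end)
β0 →J2  (closing 1-jn rule on J1)
β1 →I1  (common-e at J2 fixed by 0)
β2 →I2  (J2 effort already set via bond 0)

2  (I1, I2 all integral)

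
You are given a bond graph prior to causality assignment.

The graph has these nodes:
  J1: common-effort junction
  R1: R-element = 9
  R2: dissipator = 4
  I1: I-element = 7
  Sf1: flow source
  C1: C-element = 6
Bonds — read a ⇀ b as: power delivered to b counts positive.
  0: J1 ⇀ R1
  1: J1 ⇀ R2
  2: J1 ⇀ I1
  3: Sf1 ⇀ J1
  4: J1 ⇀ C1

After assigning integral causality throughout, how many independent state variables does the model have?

2  (C1, I1 all integral)

b3 →Sf1  (Sf1: flow source, stroke at near end)
b2 →I1  (I1 outputs flow p/I1)
b4 →J1  (C1 integral (e out))
b0 →R1  (J1: bond 4 brought effort, rest push out)
b1 →R2  (common-e at J1 fixed by 4)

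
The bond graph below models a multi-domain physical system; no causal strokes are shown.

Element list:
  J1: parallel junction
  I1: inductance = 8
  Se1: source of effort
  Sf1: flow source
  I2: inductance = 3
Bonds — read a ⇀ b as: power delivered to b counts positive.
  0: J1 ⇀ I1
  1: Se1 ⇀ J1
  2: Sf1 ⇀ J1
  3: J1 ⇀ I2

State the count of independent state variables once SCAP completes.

2  (I1, I2 all integral)

#1 |J1  (Se1 fixes effort; stroke away)
#2 |Sf1  (Sf1 (Sf) sets flow on bond)
#0 |I1  (J1 effort already set via bond 1)
#3 |I2  (J1: bond 1 brought effort, rest push out)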